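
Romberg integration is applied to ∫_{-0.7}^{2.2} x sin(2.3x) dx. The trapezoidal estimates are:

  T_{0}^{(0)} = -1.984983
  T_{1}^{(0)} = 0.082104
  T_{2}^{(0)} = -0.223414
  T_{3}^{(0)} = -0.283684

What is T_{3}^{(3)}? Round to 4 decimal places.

T_{1}^{(1)} = 0.082104 + (0.082104 − (-1.984983))/3 = 0.771133
T_{2}^{(1)} = -0.223414 + (-0.223414 − 0.082104)/3 = -0.325253
T_{3}^{(1)} = -0.283684 + (-0.283684 − (-0.223414))/3 = -0.303774
T_{2}^{(2)} = -0.325253 + (-0.325253 − 0.771133)/15 = -0.398345
T_{3}^{(2)} = (16·(-0.303774) − (-0.325253)) / 15 = -0.302342
T_{3}^{(3)} = (64·(-0.302342) − (-0.398345)) / 63 = -0.300818

-0.3008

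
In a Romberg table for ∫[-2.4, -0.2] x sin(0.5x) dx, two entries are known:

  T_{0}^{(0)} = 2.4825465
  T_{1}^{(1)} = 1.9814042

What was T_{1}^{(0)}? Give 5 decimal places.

2.10669

From T_{1}^{(1)} = (4·T_{1}^{(0)} − T_{0}^{(0)})/3, solve for T_{1}^{(0)}:
4·T_{1}^{(0)} = 3·1.9814042 + 2.4825465 = 8.4267591
T_{1}^{(0)} = 2.1066898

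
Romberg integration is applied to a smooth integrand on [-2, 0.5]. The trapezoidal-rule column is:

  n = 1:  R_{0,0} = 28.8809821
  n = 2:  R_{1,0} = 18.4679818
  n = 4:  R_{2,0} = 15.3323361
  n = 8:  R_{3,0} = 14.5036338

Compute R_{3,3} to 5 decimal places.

R_{1,1} = (4·18.4679818 − 28.8809821) / 3 = 14.9969817
R_{2,1} = 15.3323361 + (15.3323361 − 18.4679818)/3 = 14.2871209
R_{3,1} = (4·14.5036338 − 15.3323361) / 3 = 14.2273997
R_{2,2} = (16·14.2871209 − 14.9969817) / 15 = 14.2397968
R_{3,2} = 14.2273997 + (14.2273997 − 14.2871209)/15 = 14.2234183
R_{3,3} = 14.2234183 + (14.2234183 − 14.2397968)/63 = 14.2231583

14.22316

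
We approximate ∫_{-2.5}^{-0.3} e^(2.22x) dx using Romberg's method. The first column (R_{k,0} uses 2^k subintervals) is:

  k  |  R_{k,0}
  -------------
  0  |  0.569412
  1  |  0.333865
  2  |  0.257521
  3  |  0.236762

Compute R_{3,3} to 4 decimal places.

R_{1,1} = (4·0.333865 − 0.569412) / 3 = 0.255349
R_{2,1} = 0.257521 + (0.257521 − 0.333865)/3 = 0.232073
R_{3,1} = (4·0.236762 − 0.257521) / 3 = 0.229842
R_{2,2} = 0.232073 + (0.232073 − 0.255349)/15 = 0.230521
R_{3,2} = (16·0.229842 − 0.232073) / 15 = 0.229693
R_{3,3} = 0.229693 + (0.229693 − 0.230521)/63 = 0.229680
(Column j=1 coincides with Simpson's rule on the same nodes.)

0.2297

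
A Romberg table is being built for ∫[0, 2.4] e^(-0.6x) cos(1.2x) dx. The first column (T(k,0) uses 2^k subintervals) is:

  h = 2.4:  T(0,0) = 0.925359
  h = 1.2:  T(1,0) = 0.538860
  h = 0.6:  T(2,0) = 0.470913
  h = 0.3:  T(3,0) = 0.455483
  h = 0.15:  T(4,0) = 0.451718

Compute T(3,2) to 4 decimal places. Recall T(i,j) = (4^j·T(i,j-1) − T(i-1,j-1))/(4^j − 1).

0.4505

Richardson extrapolation on the trapezoidal column (denominator 4−1=3):
T(2,1) = (4·0.470913 − 0.538860) / 3 = 0.448264
T(3,1) = 0.455483 + (0.455483 − 0.470913)/3 = 0.450340
T(3,2) = 0.450340 + (0.450340 − 0.448264)/15 = 0.450478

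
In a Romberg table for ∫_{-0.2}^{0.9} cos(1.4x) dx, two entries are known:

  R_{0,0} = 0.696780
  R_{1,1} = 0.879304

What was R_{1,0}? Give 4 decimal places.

From R_{1,1} = (4·R_{1,0} − R_{0,0})/3, solve for R_{1,0}:
4·R_{1,0} = 3·0.879304 + 0.696780 = 3.334692
R_{1,0} = 0.833673

0.8337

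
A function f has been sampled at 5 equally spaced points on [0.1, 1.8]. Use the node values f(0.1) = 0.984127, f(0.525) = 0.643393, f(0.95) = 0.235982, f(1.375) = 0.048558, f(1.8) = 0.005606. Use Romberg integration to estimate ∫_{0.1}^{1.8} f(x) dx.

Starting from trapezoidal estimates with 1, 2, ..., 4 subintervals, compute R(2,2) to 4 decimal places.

R(0,0) (trapezoid, 1 panel, h=1.7000): 0.841273
R(1,0) (trapezoid, 2 panels, h=0.8500): 0.621221
R(2,0) (trapezoid, 4 panels, h=0.4250): 0.604690
R(1,1) = 0.621221 + (0.621221 − 0.841273)/3 = 0.547870
R(2,1) = 0.604690 + (0.604690 − 0.621221)/3 = 0.599180
R(2,2) = 0.599180 + (0.599180 − 0.547870)/15 = 0.602601

0.6026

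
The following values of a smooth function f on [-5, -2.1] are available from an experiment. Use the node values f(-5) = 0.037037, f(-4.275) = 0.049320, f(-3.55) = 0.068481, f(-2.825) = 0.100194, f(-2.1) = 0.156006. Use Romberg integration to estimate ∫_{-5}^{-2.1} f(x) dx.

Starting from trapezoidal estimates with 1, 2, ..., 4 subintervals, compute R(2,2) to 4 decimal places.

0.2242

R(0,0) (trapezoid, 1 panel, h=2.9000): 0.279912
R(1,0) (trapezoid, 2 panels, h=1.4500): 0.239254
R(2,0) (trapezoid, 4 panels, h=0.7250): 0.228024
R(1,1) = 0.239254 + (0.239254 − 0.279912)/3 = 0.225701
R(2,1) = 0.228024 + (0.228024 − 0.239254)/3 = 0.224281
R(2,2) = 0.224281 + (0.224281 − 0.225701)/15 = 0.224186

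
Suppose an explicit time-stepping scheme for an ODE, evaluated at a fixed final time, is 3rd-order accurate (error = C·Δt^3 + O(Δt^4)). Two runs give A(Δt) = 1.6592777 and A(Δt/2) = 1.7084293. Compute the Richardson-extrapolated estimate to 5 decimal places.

1.71545

Extrapolated value = (8·A(Δt/2) − A(Δt)) / (8 − 1)
= (8·1.7084293 − 1.6592777) / 7
= 12.0081567 / 7 = 1.7154510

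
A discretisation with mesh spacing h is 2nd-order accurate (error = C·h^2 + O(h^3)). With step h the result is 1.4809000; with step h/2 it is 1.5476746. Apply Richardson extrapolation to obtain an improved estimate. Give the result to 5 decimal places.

The leading error scales as h^2; refining by a factor of 2 reduces it by 2^2 = 4.
Extrapolated value = (4·A(h/2) − A(h)) / (4 − 1)
= (4·1.5476746 − 1.4809000) / 3
= 4.7097984 / 3 = 1.5699328

1.56993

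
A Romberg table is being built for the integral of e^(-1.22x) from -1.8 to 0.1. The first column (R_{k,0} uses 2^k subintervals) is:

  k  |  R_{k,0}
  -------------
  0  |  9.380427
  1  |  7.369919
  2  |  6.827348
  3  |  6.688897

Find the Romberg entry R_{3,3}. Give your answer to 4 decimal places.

R_{1,1} = 7.369919 + (7.369919 − 9.380427)/3 = 6.699750
R_{2,1} = 6.827348 + (6.827348 − 7.369919)/3 = 6.646491
R_{3,1} = 6.688897 + (6.688897 − 6.827348)/3 = 6.642747
R_{2,2} = (16·6.646491 − 6.699750) / 15 = 6.642940
R_{3,2} = (16·6.642747 − 6.646491) / 15 = 6.642497
R_{3,3} = 6.642497 + (6.642497 − 6.642940)/63 = 6.642490
(Column j=1 coincides with Simpson's rule on the same nodes.)

6.6425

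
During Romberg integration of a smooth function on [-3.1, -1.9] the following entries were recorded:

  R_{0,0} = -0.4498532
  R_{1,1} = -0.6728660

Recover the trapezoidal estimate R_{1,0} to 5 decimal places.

-0.61711

From R_{1,1} = (4·R_{1,0} − R_{0,0})/3, solve for R_{1,0}:
4·R_{1,0} = 3·(-0.6728660) + (-0.4498532) = -2.4684512
R_{1,0} = -0.6171128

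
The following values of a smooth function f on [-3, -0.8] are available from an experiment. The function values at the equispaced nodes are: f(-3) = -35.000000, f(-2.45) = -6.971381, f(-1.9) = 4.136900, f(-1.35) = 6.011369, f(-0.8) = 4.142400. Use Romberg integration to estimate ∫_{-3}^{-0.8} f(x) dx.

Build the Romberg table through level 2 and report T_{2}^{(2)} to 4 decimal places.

-4.8175

T_{0}^{(0)} (trapezoid, 1 panel, h=2.2000): -33.943360
T_{1}^{(0)} (trapezoid, 2 panels, h=1.1000): -12.421090
T_{2}^{(0)} (trapezoid, 4 panels, h=0.5500): -6.738552
T_{1}^{(1)} = -12.421090 + (-12.421090 − (-33.943360))/3 = -5.247000
T_{2}^{(1)} = -6.738552 + (-6.738552 − (-12.421090))/3 = -4.844373
T_{2}^{(2)} = -4.844373 + (-4.844373 − (-5.247000))/15 = -4.817531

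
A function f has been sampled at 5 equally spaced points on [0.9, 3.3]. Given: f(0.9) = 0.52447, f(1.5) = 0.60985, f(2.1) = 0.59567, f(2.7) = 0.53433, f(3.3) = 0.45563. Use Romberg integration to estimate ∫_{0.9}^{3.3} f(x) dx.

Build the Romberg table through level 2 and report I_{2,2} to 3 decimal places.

I_{0,0} (trapezoid, 1 panel, h=2.4000): 1.17612
I_{1,0} (trapezoid, 2 panels, h=1.2000): 1.30286
I_{2,0} (trapezoid, 4 panels, h=0.6000): 1.33794
I_{1,1} = 1.30286 + (1.30286 − 1.17612)/3 = 1.34511
I_{2,1} = 1.33794 + (1.33794 − 1.30286)/3 = 1.34963
I_{2,2} = 1.34963 + (1.34963 − 1.34511)/15 = 1.34993

1.350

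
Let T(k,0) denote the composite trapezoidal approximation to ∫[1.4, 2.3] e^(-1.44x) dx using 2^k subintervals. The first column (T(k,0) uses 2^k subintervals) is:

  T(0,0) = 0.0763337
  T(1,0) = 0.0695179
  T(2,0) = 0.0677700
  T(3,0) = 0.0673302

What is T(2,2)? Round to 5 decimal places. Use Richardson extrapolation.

0.06718

Richardson extrapolation on the trapezoidal column (denominator 4−1=3):
T(1,1) = (4·0.0695179 − 0.0763337) / 3 = 0.0672460
T(2,1) = (4·0.0677700 − 0.0695179) / 3 = 0.0671874
T(2,2) = 0.0671874 + (0.0671874 − 0.0672460)/15 = 0.0671835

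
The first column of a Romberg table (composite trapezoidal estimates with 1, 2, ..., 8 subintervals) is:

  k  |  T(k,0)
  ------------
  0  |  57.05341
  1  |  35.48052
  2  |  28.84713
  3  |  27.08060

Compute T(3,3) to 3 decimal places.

26.481

Richardson extrapolation on the trapezoidal column (denominator 4−1=3):
T(1,1) = 35.48052 + (35.48052 − 57.05341)/3 = 28.28956
T(2,1) = 28.84713 + (28.84713 − 35.48052)/3 = 26.63600
T(3,1) = (4·27.08060 − 28.84713) / 3 = 26.49176
T(2,2) = (16·26.63600 − 28.28956) / 15 = 26.52576
T(3,2) = (16·26.49176 − 26.63600) / 15 = 26.48214
T(3,3) = 26.48214 + (26.48214 − 26.52576)/63 = 26.48145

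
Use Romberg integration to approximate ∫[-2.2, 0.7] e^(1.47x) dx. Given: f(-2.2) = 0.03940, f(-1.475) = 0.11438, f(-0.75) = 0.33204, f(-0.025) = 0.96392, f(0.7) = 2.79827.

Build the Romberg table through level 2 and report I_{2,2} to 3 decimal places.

1.880

I_{0,0} (trapezoid, 1 panel, h=2.9000): 4.11462
I_{1,0} (trapezoid, 2 panels, h=1.4500): 2.53877
I_{2,0} (trapezoid, 4 panels, h=0.7250): 2.05115
I_{1,1} = 2.53877 + (2.53877 − 4.11462)/3 = 2.01349
I_{2,1} = 2.05115 + (2.05115 − 2.53877)/3 = 1.88861
I_{2,2} = 1.88861 + (1.88861 − 2.01349)/15 = 1.88028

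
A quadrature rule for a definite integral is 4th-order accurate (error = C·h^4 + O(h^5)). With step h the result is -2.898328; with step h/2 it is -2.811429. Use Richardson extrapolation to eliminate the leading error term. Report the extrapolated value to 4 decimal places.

-2.8056

The leading error scales as h^4; refining by a factor of 2 reduces it by 2^4 = 16.
Extrapolated value = (16·A(h/2) − A(h)) / (16 − 1)
= (16·(-2.811429) − (-2.898328)) / 15
= -42.084536 / 15 = -2.805636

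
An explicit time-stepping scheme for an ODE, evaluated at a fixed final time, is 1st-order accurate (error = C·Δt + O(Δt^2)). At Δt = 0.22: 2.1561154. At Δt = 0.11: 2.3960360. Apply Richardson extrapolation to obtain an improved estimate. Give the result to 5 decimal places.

The leading error scales as Δt; refining by a factor of 2 reduces it by 2^1 = 2.
Extrapolated value = (2·A(Δt/2) − A(Δt)) / (2 − 1)
= (2·2.3960360 − 2.1561154) / 1
= 2.6359566 / 1 = 2.6359566

2.63596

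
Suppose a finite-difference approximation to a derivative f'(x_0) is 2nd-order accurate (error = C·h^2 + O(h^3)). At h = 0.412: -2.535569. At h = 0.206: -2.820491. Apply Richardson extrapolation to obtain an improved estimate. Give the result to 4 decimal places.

Extrapolated value = (4·A(h/2) − A(h)) / (4 − 1)
= (4·(-2.820491) − (-2.535569)) / 3
= -8.746395 / 3 = -2.915465

-2.9155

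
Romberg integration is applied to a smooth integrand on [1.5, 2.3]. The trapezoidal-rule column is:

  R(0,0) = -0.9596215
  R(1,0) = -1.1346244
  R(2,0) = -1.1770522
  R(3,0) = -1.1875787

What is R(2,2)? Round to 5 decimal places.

Richardson extrapolation on the trapezoidal column (denominator 4−1=3):
R(1,1) = (4·(-1.1346244) − (-0.9596215)) / 3 = -1.1929587
R(2,1) = (4·(-1.1770522) − (-1.1346244)) / 3 = -1.1911948
R(2,2) = -1.1911948 + (-1.1911948 − (-1.1929587))/15 = -1.1910772

-1.19108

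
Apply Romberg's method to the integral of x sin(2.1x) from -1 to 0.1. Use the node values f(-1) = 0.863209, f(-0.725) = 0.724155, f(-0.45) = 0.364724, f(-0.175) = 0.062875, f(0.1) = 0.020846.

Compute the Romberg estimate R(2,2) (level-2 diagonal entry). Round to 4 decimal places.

R(0,0) (trapezoid, 1 panel, h=1.1000): 0.486230
R(1,0) (trapezoid, 2 panels, h=0.5500): 0.443713
R(2,0) (trapezoid, 4 panels, h=0.2750): 0.438290
R(1,1) = 0.443713 + (0.443713 − 0.486230)/3 = 0.429541
R(2,1) = 0.438290 + (0.438290 − 0.443713)/3 = 0.436482
R(2,2) = 0.436482 + (0.436482 − 0.429541)/15 = 0.436945

0.4369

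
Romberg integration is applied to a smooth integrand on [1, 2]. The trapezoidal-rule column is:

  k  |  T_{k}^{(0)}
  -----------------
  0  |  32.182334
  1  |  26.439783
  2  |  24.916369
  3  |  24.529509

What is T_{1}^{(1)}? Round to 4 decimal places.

24.5256

Richardson extrapolation on the trapezoidal column (denominator 4−1=3):
T_{1}^{(1)} = (4·26.439783 − 32.182334) / 3 = 24.525599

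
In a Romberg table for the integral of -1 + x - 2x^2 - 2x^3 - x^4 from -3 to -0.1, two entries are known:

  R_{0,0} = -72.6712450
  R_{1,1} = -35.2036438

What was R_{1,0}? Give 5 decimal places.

-44.57054

From R_{1,1} = (4·R_{1,0} − R_{0,0})/3, solve for R_{1,0}:
4·R_{1,0} = 3·(-35.2036438) + (-72.6712450) = -178.2821764
R_{1,0} = -44.5705441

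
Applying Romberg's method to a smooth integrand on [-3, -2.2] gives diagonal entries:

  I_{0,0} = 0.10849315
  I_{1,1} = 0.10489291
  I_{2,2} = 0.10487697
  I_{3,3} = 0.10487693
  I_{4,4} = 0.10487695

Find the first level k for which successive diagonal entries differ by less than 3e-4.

|I_{1,1} − I_{0,0}| = 0.00360024 ≥ 3e-4
|I_{2,2} − I_{1,1}| = 0.00001594 < 3e-4

k = 2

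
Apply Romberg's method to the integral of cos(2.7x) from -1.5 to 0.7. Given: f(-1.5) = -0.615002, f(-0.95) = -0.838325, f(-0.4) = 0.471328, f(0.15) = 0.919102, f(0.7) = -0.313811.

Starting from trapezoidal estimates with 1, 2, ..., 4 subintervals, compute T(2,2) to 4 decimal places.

0.0425

T(0,0) (trapezoid, 1 panel, h=2.2000): -1.021694
T(1,0) (trapezoid, 2 panels, h=1.1000): 0.007614
T(2,0) (trapezoid, 4 panels, h=0.5500): 0.048234
T(1,1) = 0.007614 + (0.007614 − (-1.021694))/3 = 0.350717
T(2,1) = 0.048234 + (0.048234 − 0.007614)/3 = 0.061774
T(2,2) = 0.061774 + (0.061774 − 0.350717)/15 = 0.042511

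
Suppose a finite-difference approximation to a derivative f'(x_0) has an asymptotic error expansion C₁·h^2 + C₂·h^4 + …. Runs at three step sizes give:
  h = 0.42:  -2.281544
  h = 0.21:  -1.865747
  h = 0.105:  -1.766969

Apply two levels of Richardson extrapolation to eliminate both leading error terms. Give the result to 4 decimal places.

-1.7345

First eliminate the h^2 term (factor 2^2 = 4):
  B₁ = (4·(-1.865747) − (-2.281544))/3 = -1.727148
  B₂ = (4·(-1.766969) − (-1.865747))/3 = -1.734043
Then eliminate the h^4 term (factor 2^4 = 16):
  (16·(-1.734043) − (-1.727148))/15 = -1.734503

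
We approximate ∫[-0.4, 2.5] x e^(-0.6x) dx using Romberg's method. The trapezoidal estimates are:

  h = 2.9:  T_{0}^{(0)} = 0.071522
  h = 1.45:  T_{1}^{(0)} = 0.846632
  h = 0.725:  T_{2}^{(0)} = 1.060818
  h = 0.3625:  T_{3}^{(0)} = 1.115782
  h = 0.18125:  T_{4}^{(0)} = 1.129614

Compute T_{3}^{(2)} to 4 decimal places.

1.1342

Richardson extrapolation on the trapezoidal column (denominator 4−1=3):
T_{2}^{(1)} = (4·1.060818 − 0.846632) / 3 = 1.132213
T_{3}^{(1)} = (4·1.115782 − 1.060818) / 3 = 1.134103
T_{3}^{(2)} = (16·1.134103 − 1.132213) / 15 = 1.134229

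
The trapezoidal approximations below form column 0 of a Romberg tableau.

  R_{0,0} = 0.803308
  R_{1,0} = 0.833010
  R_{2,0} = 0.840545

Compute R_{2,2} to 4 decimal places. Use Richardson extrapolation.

0.8431

Richardson extrapolation on the trapezoidal column (denominator 4−1=3):
R_{1,1} = 0.833010 + (0.833010 − 0.803308)/3 = 0.842911
R_{2,1} = 0.840545 + (0.840545 − 0.833010)/3 = 0.843057
R_{2,2} = 0.843057 + (0.843057 − 0.842911)/15 = 0.843067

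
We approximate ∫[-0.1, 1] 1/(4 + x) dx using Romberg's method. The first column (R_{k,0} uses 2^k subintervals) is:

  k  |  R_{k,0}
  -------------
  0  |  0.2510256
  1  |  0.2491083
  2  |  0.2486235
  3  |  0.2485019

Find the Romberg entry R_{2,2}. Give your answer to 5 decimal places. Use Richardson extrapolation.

0.24846

R_{1,1} = 0.2491083 + (0.2491083 − 0.2510256)/3 = 0.2484692
R_{2,1} = 0.2486235 + (0.2486235 − 0.2491083)/3 = 0.2484619
R_{2,2} = (16·0.2484619 − 0.2484692) / 15 = 0.2484614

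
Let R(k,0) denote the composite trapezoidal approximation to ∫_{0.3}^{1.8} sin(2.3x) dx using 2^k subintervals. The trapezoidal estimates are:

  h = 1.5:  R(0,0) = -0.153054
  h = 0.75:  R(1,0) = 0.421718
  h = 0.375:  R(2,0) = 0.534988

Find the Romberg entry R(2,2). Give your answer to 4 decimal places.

R(1,1) = (4·0.421718 − (-0.153054)) / 3 = 0.613309
R(2,1) = (4·0.534988 − 0.421718) / 3 = 0.572745
R(2,2) = 0.572745 + (0.572745 − 0.613309)/15 = 0.570041

0.5700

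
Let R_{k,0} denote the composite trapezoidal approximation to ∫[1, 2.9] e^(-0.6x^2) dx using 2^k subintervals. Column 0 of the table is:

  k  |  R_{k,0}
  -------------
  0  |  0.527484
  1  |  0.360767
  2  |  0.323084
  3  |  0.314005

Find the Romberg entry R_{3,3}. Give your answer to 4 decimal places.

0.3110

R_{1,1} = 0.360767 + (0.360767 − 0.527484)/3 = 0.305195
R_{2,1} = 0.323084 + (0.323084 − 0.360767)/3 = 0.310523
R_{3,1} = 0.314005 + (0.314005 − 0.323084)/3 = 0.310979
R_{2,2} = 0.310523 + (0.310523 − 0.305195)/15 = 0.310878
R_{3,2} = 0.310979 + (0.310979 − 0.310523)/15 = 0.311009
R_{3,3} = (64·0.311009 − 0.310878) / 63 = 0.311011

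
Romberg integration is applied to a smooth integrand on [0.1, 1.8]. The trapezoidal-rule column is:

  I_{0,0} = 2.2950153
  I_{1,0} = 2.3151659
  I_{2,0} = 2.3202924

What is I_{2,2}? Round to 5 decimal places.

2.32201

Richardson extrapolation on the trapezoidal column (denominator 4−1=3):
I_{1,1} = 2.3151659 + (2.3151659 − 2.2950153)/3 = 2.3218828
I_{2,1} = (4·2.3202924 − 2.3151659) / 3 = 2.3220012
I_{2,2} = (16·2.3220012 − 2.3218828) / 15 = 2.3220091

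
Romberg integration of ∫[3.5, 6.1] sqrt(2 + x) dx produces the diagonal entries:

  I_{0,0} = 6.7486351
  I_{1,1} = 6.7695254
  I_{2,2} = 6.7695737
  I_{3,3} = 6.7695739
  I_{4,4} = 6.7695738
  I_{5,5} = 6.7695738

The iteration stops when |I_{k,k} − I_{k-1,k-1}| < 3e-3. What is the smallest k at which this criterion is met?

k = 2

|I_{1,1} − I_{0,0}| = 0.0208903 ≥ 3e-3
|I_{2,2} − I_{1,1}| = 0.0000483 < 3e-3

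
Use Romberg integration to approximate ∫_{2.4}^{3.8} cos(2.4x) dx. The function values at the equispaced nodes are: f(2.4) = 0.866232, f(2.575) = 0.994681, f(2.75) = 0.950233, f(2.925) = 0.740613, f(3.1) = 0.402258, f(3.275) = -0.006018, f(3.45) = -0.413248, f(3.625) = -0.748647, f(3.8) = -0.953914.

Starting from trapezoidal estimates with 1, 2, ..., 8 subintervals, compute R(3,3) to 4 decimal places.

R(0,0) (trapezoid, 1 panel, h=1.4000): -0.061377
R(1,0) (trapezoid, 2 panels, h=0.7000): 0.250892
R(2,0) (trapezoid, 4 panels, h=0.3500): 0.313391
R(3,0) (trapezoid, 8 panels, h=0.1750): 0.328305
R(1,1) = 0.250892 + (0.250892 − (-0.061377))/3 = 0.354982
R(2,1) = 0.313391 + (0.313391 − 0.250892)/3 = 0.334224
R(3,1) = 0.328305 + (0.328305 − 0.313391)/3 = 0.333276
R(2,2) = 0.334224 + (0.334224 − 0.354982)/15 = 0.332840
R(3,2) = 0.333276 + (0.333276 − 0.334224)/15 = 0.333213
R(3,3) = 0.333213 + (0.333213 − 0.332840)/63 = 0.333219

0.3332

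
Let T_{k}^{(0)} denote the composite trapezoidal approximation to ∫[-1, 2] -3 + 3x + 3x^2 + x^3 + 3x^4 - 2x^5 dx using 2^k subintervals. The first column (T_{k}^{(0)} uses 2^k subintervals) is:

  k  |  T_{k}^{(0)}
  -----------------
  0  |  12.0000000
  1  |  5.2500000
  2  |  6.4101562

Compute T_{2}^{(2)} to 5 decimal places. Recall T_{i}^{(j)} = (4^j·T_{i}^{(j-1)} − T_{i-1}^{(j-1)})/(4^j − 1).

7.05000

Richardson extrapolation on the trapezoidal column (denominator 4−1=3):
T_{1}^{(1)} = 5.2500000 + (5.2500000 − 12.0000000)/3 = 3.0000000
T_{2}^{(1)} = 6.4101562 + (6.4101562 − 5.2500000)/3 = 6.7968749
T_{2}^{(2)} = (16·6.7968749 − 3.0000000) / 15 = 7.0499999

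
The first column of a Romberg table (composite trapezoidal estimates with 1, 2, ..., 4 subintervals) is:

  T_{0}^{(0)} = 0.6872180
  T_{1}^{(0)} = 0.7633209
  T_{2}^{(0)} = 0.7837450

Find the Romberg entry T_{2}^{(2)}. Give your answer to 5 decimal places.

0.79068

Richardson extrapolation on the trapezoidal column (denominator 4−1=3):
T_{1}^{(1)} = (4·0.7633209 − 0.6872180) / 3 = 0.7886885
T_{2}^{(1)} = 0.7837450 + (0.7837450 − 0.7633209)/3 = 0.7905530
T_{2}^{(2)} = (16·0.7905530 − 0.7886885) / 15 = 0.7906773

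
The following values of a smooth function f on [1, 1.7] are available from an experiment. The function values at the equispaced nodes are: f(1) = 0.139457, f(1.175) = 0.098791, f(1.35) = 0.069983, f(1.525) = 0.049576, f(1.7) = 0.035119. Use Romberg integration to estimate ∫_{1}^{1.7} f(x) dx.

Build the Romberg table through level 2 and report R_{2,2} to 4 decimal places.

R_{0,0} (trapezoid, 1 panel, h=0.7000): 0.061102
R_{1,0} (trapezoid, 2 panels, h=0.3500): 0.055045
R_{2,0} (trapezoid, 4 panels, h=0.1750): 0.053487
R_{1,1} = 0.055045 + (0.055045 − 0.061102)/3 = 0.053026
R_{2,1} = 0.053487 + (0.053487 − 0.055045)/3 = 0.052968
R_{2,2} = 0.052968 + (0.052968 − 0.053026)/15 = 0.052964

0.0530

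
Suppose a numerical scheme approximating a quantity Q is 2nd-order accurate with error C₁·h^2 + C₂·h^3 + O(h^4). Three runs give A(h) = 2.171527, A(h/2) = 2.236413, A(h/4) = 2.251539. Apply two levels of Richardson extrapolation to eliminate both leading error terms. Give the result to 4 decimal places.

2.2564

First eliminate the h^2 term (factor 2^2 = 4):
  B₁ = (4·2.236413 − 2.171527)/3 = 2.258042
  B₂ = (4·2.251539 − 2.236413)/3 = 2.256581
Then eliminate the h^3 term (factor 2^3 = 8):
  (8·2.256581 − 2.258042)/7 = 2.256372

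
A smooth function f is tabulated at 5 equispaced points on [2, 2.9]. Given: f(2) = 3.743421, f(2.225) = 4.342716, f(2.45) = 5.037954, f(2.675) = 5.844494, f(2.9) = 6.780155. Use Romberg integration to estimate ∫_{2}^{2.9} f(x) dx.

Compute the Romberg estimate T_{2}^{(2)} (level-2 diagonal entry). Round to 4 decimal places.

T_{0}^{(0)} (trapezoid, 1 panel, h=0.9000): 4.735609
T_{1}^{(0)} (trapezoid, 2 panels, h=0.4500): 4.634884
T_{2}^{(0)} (trapezoid, 4 panels, h=0.2250): 4.609564
T_{1}^{(1)} = 4.634884 + (4.634884 − 4.735609)/3 = 4.601309
T_{2}^{(1)} = 4.609564 + (4.609564 − 4.634884)/3 = 4.601124
T_{2}^{(2)} = 4.601124 + (4.601124 − 4.601309)/15 = 4.601112

4.6011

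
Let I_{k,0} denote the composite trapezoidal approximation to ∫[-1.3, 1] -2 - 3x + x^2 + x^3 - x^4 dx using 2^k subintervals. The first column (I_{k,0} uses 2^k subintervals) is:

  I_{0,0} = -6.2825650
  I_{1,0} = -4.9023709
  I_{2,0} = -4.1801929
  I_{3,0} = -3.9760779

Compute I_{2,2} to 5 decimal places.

-3.90594

Richardson extrapolation on the trapezoidal column (denominator 4−1=3):
I_{1,1} = -4.9023709 + (-4.9023709 − (-6.2825650))/3 = -4.4423062
I_{2,1} = -4.1801929 + (-4.1801929 − (-4.9023709))/3 = -3.9394669
I_{2,2} = (16·(-3.9394669) − (-4.4423062)) / 15 = -3.9059443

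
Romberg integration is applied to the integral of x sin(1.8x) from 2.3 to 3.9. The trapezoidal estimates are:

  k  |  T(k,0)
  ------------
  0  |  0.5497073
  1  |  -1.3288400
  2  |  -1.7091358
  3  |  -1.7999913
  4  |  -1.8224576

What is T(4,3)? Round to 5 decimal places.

-1.82992

Richardson extrapolation on the trapezoidal column (denominator 4−1=3):
T(2,1) = -1.7091358 + (-1.7091358 − (-1.3288400))/3 = -1.8359011
T(3,1) = -1.7999913 + (-1.7999913 − (-1.7091358))/3 = -1.8302765
T(4,1) = -1.8224576 + (-1.8224576 − (-1.7999913))/3 = -1.8299464
T(3,2) = -1.8302765 + (-1.8302765 − (-1.8359011))/15 = -1.8299015
T(4,2) = (16·(-1.8299464) − (-1.8302765)) / 15 = -1.8299244
T(4,3) = (64·(-1.8299244) − (-1.8299015)) / 63 = -1.8299248
(Column j=1 coincides with Simpson's rule on the same nodes.)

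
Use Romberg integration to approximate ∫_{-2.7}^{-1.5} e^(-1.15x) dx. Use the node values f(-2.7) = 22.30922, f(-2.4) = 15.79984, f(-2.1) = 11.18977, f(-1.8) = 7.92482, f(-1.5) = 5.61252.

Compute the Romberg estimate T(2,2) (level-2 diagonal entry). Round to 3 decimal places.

14.519

T(0,0) (trapezoid, 1 panel, h=1.2000): 16.75304
T(1,0) (trapezoid, 2 panels, h=0.6000): 15.09038
T(2,0) (trapezoid, 4 panels, h=0.3000): 14.66259
T(1,1) = 15.09038 + (15.09038 − 16.75304)/3 = 14.53616
T(2,1) = 14.66259 + (14.66259 − 15.09038)/3 = 14.51999
T(2,2) = 14.51999 + (14.51999 − 14.53616)/15 = 14.51891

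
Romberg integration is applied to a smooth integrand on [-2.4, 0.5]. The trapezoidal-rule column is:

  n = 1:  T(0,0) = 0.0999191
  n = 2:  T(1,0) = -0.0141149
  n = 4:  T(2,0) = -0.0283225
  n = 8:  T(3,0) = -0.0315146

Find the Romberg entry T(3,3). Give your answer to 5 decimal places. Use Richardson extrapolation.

-0.03256

Richardson extrapolation on the trapezoidal column (denominator 4−1=3):
T(1,1) = (4·(-0.0141149) − 0.0999191) / 3 = -0.0521262
T(2,1) = (4·(-0.0283225) − (-0.0141149)) / 3 = -0.0330584
T(3,1) = (4·(-0.0315146) − (-0.0283225)) / 3 = -0.0325786
T(2,2) = (16·(-0.0330584) − (-0.0521262)) / 15 = -0.0317872
T(3,2) = (16·(-0.0325786) − (-0.0330584)) / 15 = -0.0325466
T(3,3) = (64·(-0.0325466) − (-0.0317872)) / 63 = -0.0325587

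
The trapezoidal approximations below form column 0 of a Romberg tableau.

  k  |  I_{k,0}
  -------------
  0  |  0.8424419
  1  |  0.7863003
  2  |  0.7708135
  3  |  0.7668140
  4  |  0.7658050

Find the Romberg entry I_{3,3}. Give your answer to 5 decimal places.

0.76547

I_{1,1} = 0.7863003 + (0.7863003 − 0.8424419)/3 = 0.7675864
I_{2,1} = 0.7708135 + (0.7708135 − 0.7863003)/3 = 0.7656512
I_{3,1} = 0.7668140 + (0.7668140 − 0.7708135)/3 = 0.7654808
I_{2,2} = (16·0.7656512 − 0.7675864) / 15 = 0.7655222
I_{3,2} = 0.7654808 + (0.7654808 − 0.7656512)/15 = 0.7654694
I_{3,3} = 0.7654694 + (0.7654694 − 0.7655222)/63 = 0.7654686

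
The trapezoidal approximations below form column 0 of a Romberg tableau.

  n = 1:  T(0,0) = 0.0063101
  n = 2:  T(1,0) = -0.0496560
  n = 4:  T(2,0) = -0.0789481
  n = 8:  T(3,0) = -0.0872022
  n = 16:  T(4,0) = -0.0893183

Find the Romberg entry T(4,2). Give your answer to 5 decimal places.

T(3,1) = -0.0872022 + (-0.0872022 − (-0.0789481))/3 = -0.0899536
T(4,1) = -0.0893183 + (-0.0893183 − (-0.0872022))/3 = -0.0900237
T(4,2) = (16·(-0.0900237) − (-0.0899536)) / 15 = -0.0900284

-0.09003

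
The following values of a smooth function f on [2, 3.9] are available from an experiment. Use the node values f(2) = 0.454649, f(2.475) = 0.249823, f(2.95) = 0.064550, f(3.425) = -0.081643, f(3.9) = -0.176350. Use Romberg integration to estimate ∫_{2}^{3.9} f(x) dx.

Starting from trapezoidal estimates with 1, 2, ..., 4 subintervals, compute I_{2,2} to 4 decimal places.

I_{0,0} (trapezoid, 1 panel, h=1.9000): 0.264384
I_{1,0} (trapezoid, 2 panels, h=0.9500): 0.193515
I_{2,0} (trapezoid, 4 panels, h=0.4750): 0.176643
I_{1,1} = 0.193515 + (0.193515 − 0.264384)/3 = 0.169892
I_{2,1} = 0.176643 + (0.176643 − 0.193515)/3 = 0.171019
I_{2,2} = 0.171019 + (0.171019 − 0.169892)/15 = 0.171094

0.1711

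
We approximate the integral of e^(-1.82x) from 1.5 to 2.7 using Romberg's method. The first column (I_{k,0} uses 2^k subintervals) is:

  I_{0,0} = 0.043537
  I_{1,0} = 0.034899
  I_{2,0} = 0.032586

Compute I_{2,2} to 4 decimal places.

0.0318

Richardson extrapolation on the trapezoidal column (denominator 4−1=3):
I_{1,1} = (4·0.034899 − 0.043537) / 3 = 0.032020
I_{2,1} = 0.032586 + (0.032586 − 0.034899)/3 = 0.031815
I_{2,2} = (16·0.031815 − 0.032020) / 15 = 0.031801
(Column j=1 coincides with Simpson's rule on the same nodes.)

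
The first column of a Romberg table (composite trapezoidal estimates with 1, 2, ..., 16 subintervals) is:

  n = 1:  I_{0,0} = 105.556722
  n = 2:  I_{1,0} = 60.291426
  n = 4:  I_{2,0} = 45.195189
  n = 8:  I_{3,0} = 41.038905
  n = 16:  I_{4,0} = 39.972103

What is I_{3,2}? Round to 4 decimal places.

39.6195

Richardson extrapolation on the trapezoidal column (denominator 4−1=3):
I_{2,1} = 45.195189 + (45.195189 − 60.291426)/3 = 40.163110
I_{3,1} = (4·41.038905 − 45.195189) / 3 = 39.653477
I_{3,2} = (16·39.653477 − 40.163110) / 15 = 39.619501
(Column j=1 coincides with Simpson's rule on the same nodes.)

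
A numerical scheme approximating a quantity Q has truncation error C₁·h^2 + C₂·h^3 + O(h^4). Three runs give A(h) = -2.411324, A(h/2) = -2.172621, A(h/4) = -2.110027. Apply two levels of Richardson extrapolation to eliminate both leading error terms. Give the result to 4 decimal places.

-2.0886

First eliminate the h^2 term (factor 2^2 = 4):
  B₁ = (4·(-2.172621) − (-2.411324))/3 = -2.093053
  B₂ = (4·(-2.110027) − (-2.172621))/3 = -2.089162
Then eliminate the h^3 term (factor 2^3 = 8):
  (8·(-2.089162) − (-2.093053))/7 = -2.088606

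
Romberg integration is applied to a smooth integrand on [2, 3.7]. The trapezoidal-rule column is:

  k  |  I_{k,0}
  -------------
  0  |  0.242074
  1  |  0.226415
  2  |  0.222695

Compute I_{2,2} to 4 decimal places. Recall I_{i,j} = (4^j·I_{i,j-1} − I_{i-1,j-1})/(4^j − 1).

0.2215

I_{1,1} = (4·0.226415 − 0.242074) / 3 = 0.221195
I_{2,1} = 0.222695 + (0.222695 − 0.226415)/3 = 0.221455
I_{2,2} = 0.221455 + (0.221455 − 0.221195)/15 = 0.221472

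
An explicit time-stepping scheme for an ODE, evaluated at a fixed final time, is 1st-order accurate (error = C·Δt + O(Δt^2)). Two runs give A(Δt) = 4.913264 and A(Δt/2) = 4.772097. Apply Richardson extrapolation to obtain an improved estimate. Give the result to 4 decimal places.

The leading error scales as Δt; refining by a factor of 2 reduces it by 2^1 = 2.
Extrapolated value = (2·A(Δt/2) − A(Δt)) / (2 − 1)
= (2·4.772097 − 4.913264) / 1
= 4.630930 / 1 = 4.630930

4.6309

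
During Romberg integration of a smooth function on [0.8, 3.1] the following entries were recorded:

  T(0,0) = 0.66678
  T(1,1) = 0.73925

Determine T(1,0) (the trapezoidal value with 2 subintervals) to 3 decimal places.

From T(1,1) = (4·T(1,0) − T(0,0))/3, solve for T(1,0):
4·T(1,0) = 3·0.73925 + 0.66678 = 2.88453
T(1,0) = 0.72113

0.721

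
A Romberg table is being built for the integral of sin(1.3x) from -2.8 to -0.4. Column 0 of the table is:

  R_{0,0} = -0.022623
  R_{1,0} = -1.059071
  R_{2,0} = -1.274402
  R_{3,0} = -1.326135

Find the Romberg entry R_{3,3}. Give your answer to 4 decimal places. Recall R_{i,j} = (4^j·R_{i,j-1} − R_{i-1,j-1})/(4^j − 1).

-1.3432

Richardson extrapolation on the trapezoidal column (denominator 4−1=3):
R_{1,1} = (4·(-1.059071) − (-0.022623)) / 3 = -1.404554
R_{2,1} = -1.274402 + (-1.274402 − (-1.059071))/3 = -1.346179
R_{3,1} = (4·(-1.326135) − (-1.274402)) / 3 = -1.343379
R_{2,2} = (16·(-1.346179) − (-1.404554)) / 15 = -1.342287
R_{3,2} = (16·(-1.343379) − (-1.346179)) / 15 = -1.343192
R_{3,3} = -1.343192 + (-1.343192 − (-1.342287))/63 = -1.343206
(Column j=1 coincides with Simpson's rule on the same nodes.)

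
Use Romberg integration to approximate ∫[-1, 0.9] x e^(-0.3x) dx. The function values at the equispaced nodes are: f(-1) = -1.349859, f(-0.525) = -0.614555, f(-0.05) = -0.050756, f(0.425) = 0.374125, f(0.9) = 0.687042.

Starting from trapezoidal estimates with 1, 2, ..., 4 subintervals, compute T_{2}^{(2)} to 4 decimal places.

-0.2732

T_{0}^{(0)} (trapezoid, 1 panel, h=1.9000): -0.629676
T_{1}^{(0)} (trapezoid, 2 panels, h=0.9500): -0.363056
T_{2}^{(0)} (trapezoid, 4 panels, h=0.4750): -0.295732
T_{1}^{(1)} = -0.363056 + (-0.363056 − (-0.629676))/3 = -0.274183
T_{2}^{(1)} = -0.295732 + (-0.295732 − (-0.363056))/3 = -0.273291
T_{2}^{(2)} = -0.273291 + (-0.273291 − (-0.274183))/15 = -0.273232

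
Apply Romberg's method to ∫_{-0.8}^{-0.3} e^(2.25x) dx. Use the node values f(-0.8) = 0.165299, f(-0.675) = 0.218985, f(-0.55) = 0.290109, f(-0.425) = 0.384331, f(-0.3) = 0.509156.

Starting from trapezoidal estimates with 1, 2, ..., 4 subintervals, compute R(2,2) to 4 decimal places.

R(0,0) (trapezoid, 1 panel, h=0.5000): 0.168614
R(1,0) (trapezoid, 2 panels, h=0.2500): 0.156834
R(2,0) (trapezoid, 4 panels, h=0.1250): 0.153832
R(1,1) = 0.156834 + (0.156834 − 0.168614)/3 = 0.152907
R(2,1) = 0.153832 + (0.153832 − 0.156834)/3 = 0.152831
R(2,2) = 0.152831 + (0.152831 − 0.152907)/15 = 0.152826

0.1528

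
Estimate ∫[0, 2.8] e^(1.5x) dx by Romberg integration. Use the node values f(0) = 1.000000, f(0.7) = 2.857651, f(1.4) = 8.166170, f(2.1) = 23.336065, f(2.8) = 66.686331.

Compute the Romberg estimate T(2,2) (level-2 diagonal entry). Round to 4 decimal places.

43.8666

T(0,0) (trapezoid, 1 panel, h=2.8000): 94.760863
T(1,0) (trapezoid, 2 panels, h=1.4000): 58.813070
T(2,0) (trapezoid, 4 panels, h=0.7000): 47.742136
T(1,1) = 58.813070 + (58.813070 − 94.760863)/3 = 46.830472
T(2,1) = 47.742136 + (47.742136 − 58.813070)/3 = 44.051825
T(2,2) = 44.051825 + (44.051825 − 46.830472)/15 = 43.866582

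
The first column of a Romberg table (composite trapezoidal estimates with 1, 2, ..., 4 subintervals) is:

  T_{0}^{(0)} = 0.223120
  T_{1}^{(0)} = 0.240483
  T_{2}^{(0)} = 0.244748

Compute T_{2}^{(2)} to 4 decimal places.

T_{1}^{(1)} = (4·0.240483 − 0.223120) / 3 = 0.246271
T_{2}^{(1)} = (4·0.244748 − 0.240483) / 3 = 0.246170
T_{2}^{(2)} = (16·0.246170 − 0.246271) / 15 = 0.246163
(Column j=1 coincides with Simpson's rule on the same nodes.)

0.2462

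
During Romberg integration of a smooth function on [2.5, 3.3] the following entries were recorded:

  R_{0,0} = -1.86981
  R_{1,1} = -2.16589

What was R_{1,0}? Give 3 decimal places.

-2.092

From R_{1,1} = (4·R_{1,0} − R_{0,0})/3, solve for R_{1,0}:
4·R_{1,0} = 3·(-2.16589) + (-1.86981) = -8.36748
R_{1,0} = -2.09187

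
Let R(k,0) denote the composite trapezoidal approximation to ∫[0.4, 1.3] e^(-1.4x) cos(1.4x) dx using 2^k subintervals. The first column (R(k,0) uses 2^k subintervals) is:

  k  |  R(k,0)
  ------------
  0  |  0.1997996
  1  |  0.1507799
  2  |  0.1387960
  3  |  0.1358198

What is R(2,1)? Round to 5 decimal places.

0.13480

Richardson extrapolation on the trapezoidal column (denominator 4−1=3):
R(2,1) = 0.1387960 + (0.1387960 − 0.1507799)/3 = 0.1348014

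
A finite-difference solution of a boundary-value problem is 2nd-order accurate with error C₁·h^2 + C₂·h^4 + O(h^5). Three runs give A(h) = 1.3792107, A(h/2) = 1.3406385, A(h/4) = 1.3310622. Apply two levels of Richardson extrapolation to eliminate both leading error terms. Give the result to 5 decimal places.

First eliminate the h^2 term (factor 2^2 = 4):
  B₁ = (4·1.3406385 − 1.3792107)/3 = 1.3277811
  B₂ = (4·1.3310622 − 1.3406385)/3 = 1.3278701
Then eliminate the h^4 term (factor 2^4 = 16):
  (16·1.3278701 − 1.3277811)/15 = 1.3278760

1.32788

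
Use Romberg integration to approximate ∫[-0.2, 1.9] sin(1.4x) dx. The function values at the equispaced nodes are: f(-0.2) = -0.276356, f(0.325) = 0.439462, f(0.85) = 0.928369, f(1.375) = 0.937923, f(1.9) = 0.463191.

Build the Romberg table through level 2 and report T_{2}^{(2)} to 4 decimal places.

T_{0}^{(0)} (trapezoid, 1 panel, h=2.1000): 0.196177
T_{1}^{(0)} (trapezoid, 2 panels, h=1.0500): 1.072876
T_{2}^{(0)} (trapezoid, 4 panels, h=0.5250): 1.259565
T_{1}^{(1)} = 1.072876 + (1.072876 − 0.196177)/3 = 1.365109
T_{2}^{(1)} = 1.259565 + (1.259565 − 1.072876)/3 = 1.321795
T_{2}^{(2)} = 1.321795 + (1.321795 − 1.365109)/15 = 1.318907

1.3189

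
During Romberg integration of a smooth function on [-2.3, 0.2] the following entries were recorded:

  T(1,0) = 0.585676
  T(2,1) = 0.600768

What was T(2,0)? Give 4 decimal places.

0.5970

From T(2,1) = (4·T(2,0) − T(1,0))/3, solve for T(2,0):
4·T(2,0) = 3·0.600768 + 0.585676 = 2.387980
T(2,0) = 0.596995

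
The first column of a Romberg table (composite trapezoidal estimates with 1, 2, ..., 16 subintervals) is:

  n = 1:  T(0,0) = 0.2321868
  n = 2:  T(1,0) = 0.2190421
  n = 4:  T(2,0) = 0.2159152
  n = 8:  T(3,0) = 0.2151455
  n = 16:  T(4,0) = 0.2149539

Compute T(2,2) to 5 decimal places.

Richardson extrapolation on the trapezoidal column (denominator 4−1=3):
T(1,1) = (4·0.2190421 − 0.2321868) / 3 = 0.2146605
T(2,1) = (4·0.2159152 − 0.2190421) / 3 = 0.2148729
T(2,2) = (16·0.2148729 − 0.2146605) / 15 = 0.2148871

0.21489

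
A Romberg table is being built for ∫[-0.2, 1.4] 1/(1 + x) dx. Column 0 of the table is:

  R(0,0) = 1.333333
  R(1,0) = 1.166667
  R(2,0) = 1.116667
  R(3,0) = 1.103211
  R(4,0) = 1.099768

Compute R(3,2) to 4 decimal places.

Richardson extrapolation on the trapezoidal column (denominator 4−1=3):
R(2,1) = 1.116667 + (1.116667 − 1.166667)/3 = 1.100000
R(3,1) = (4·1.103211 − 1.116667) / 3 = 1.098726
R(3,2) = 1.098726 + (1.098726 − 1.100000)/15 = 1.098641

1.0986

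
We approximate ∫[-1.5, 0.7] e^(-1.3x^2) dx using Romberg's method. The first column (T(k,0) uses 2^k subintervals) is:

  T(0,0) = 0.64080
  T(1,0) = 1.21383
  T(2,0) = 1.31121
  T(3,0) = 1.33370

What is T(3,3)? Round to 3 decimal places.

1.341

T(1,1) = 1.21383 + (1.21383 − 0.64080)/3 = 1.40484
T(2,1) = 1.31121 + (1.31121 − 1.21383)/3 = 1.34367
T(3,1) = 1.33370 + (1.33370 − 1.31121)/3 = 1.34120
T(2,2) = 1.34367 + (1.34367 − 1.40484)/15 = 1.33959
T(3,2) = 1.34120 + (1.34120 − 1.34367)/15 = 1.34104
T(3,3) = 1.34104 + (1.34104 − 1.33959)/63 = 1.34106
(Column j=1 coincides with Simpson's rule on the same nodes.)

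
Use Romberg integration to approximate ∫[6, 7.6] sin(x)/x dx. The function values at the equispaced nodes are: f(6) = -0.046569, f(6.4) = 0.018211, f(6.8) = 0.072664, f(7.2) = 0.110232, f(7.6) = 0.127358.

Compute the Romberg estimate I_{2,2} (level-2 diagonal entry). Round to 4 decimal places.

0.0986

I_{0,0} (trapezoid, 1 panel, h=1.6000): 0.064631
I_{1,0} (trapezoid, 2 panels, h=0.8000): 0.090447
I_{2,0} (trapezoid, 4 panels, h=0.4000): 0.096601
I_{1,1} = 0.090447 + (0.090447 − 0.064631)/3 = 0.099052
I_{2,1} = 0.096601 + (0.096601 − 0.090447)/3 = 0.098652
I_{2,2} = 0.098652 + (0.098652 − 0.099052)/15 = 0.098625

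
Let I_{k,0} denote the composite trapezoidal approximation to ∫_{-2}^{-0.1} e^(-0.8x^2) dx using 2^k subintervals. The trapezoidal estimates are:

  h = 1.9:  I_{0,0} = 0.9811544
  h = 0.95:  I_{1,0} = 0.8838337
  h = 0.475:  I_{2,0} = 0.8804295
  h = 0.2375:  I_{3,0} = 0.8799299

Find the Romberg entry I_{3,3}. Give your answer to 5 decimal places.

I_{1,1} = 0.8838337 + (0.8838337 − 0.9811544)/3 = 0.8513935
I_{2,1} = 0.8804295 + (0.8804295 − 0.8838337)/3 = 0.8792948
I_{3,1} = (4·0.8799299 − 0.8804295) / 3 = 0.8797634
I_{2,2} = (16·0.8792948 − 0.8513935) / 15 = 0.8811549
I_{3,2} = (16·0.8797634 − 0.8792948) / 15 = 0.8797946
I_{3,3} = 0.8797946 + (0.8797946 − 0.8811549)/63 = 0.8797730

0.87977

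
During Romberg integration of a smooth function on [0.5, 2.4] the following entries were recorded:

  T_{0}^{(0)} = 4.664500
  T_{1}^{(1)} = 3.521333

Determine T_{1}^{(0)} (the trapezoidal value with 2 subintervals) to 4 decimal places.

3.8071

From T_{1}^{(1)} = (4·T_{1}^{(0)} − T_{0}^{(0)})/3, solve for T_{1}^{(0)}:
4·T_{1}^{(0)} = 3·3.521333 + 4.664500 = 15.228499
T_{1}^{(0)} = 3.807125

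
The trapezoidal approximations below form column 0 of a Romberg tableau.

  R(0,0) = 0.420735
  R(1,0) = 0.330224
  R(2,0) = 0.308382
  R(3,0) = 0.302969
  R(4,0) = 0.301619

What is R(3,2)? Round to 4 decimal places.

0.3012

R(2,1) = (4·0.308382 − 0.330224) / 3 = 0.301101
R(3,1) = 0.302969 + (0.302969 − 0.308382)/3 = 0.301165
R(3,2) = (16·0.301165 − 0.301101) / 15 = 0.301169
(Column j=1 coincides with Simpson's rule on the same nodes.)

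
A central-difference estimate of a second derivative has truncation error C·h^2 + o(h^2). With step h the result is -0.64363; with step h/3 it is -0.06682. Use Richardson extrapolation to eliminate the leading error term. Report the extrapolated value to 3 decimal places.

0.005

The leading error scales as h^2; refining by a factor of 3 reduces it by 3^2 = 9.
Extrapolated value = (9·A(h/3) − A(h)) / (9 − 1)
= (9·(-0.06682) − (-0.64363)) / 8
= 0.04225 / 8 = 0.00528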